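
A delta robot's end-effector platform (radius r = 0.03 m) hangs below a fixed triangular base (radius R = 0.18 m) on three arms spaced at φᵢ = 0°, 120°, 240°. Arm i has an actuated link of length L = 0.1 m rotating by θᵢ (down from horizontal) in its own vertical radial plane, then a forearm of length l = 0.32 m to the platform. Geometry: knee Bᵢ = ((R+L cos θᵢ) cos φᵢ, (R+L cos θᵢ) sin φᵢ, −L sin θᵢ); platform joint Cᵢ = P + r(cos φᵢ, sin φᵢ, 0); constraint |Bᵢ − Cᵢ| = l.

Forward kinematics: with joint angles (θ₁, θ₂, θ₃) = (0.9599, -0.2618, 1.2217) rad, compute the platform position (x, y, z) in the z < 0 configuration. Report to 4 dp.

φ1=0.0°: virtual centre (0.2074, 0.0000, -0.0819), radius l
φ2=120.0°: virtual centre (-0.1233, 0.2136, 0.0259), radius l
φ3=240.0°: virtual centre (-0.0921, -0.1595, -0.0940), radius l
|O₂|²−|O₁|² = 0.0118;  |O₃|²−|O₁|² = -0.0069
[-0.6613 0.4271 0.2156]·P = 0.0118;  [-0.5989 -0.3191 -0.0241]·P = -0.0069
det = 0.4668;  x = -0.0017+0.1253z,  y = 0.0249+-0.3108z
sphere 1 gives Az²+Bz+C=0 with A=1.1123, B=0.0959, C=-0.0514;  B²−4AC=0.2377;  roots -0.2623, 0.1761;  negative root z = -0.2623
x = -0.0346, y = 0.1065

(-0.0346, 0.1065, -0.2623)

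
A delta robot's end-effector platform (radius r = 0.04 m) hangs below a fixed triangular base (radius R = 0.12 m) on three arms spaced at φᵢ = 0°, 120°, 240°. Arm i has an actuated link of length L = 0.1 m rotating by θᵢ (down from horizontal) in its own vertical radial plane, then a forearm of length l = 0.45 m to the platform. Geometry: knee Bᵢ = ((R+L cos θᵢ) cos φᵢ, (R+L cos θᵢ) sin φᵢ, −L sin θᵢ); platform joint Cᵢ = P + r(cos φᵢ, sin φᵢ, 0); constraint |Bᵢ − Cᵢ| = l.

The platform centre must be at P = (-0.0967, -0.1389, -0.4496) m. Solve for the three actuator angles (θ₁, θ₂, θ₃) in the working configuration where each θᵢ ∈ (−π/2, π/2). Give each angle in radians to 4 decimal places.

φ1=0.0° → target in arm frame (-0.0967, -0.1389)
  A cos θ + B sin θ = C:  0.1767·cos θ + -0.4496·sin θ = -0.3008
  γ=atan2(-0.4496,0.1767)=-1.1963;  ψ=arccos(-0.6226)=2.2429;  θ1=γ+ψ≈1.0466
arm 2 (φ=120.0°): x'=-0.0719, y'=0.1532
  A cos θ + B sin θ = C:  0.1519·cos θ + -0.4496·sin θ = -0.2810
  θ2 = atan2(B,A) + arccos(C/0.4746) = 0.9595
arm 3 (φ=240.0°): x'=0.1686, y'=-0.0143
  A=-0.0886, B=-0.4496, C=(l²−L²−A²−y'²−z²)/(2L)=-0.0885
  √(A²+B²)=0.4583;  θ3 = -1.7655+1.7652 ≈ -0.0003

θ₁ = 1.0466, θ₂ = 0.9595, θ₃ = -0.0003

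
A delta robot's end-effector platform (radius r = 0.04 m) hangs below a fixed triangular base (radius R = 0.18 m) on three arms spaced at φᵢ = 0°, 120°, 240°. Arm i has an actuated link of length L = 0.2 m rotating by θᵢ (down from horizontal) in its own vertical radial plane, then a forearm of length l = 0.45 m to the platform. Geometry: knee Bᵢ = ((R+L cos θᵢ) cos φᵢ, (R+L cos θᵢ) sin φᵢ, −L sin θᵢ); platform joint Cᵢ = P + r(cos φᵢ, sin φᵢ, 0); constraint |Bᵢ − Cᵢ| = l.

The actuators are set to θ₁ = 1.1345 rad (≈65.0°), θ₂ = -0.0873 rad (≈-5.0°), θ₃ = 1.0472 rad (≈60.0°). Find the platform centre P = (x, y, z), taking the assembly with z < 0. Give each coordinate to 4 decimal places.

(-0.1202, 0.1728, -0.4132)

O1 = (0.2245·cos0.0°, 0.2245·sin0.0°, -0.1813) = (0.2245, 0.0000, -0.1813)
φ2=120.0°: virtual centre (-0.1696, 0.2938, 0.0174), radius l
arm 3 at φ=240.0°: e+L cos θ3 = 0.2400;  O3 = (-0.1200, -0.2078, -0.1732)
eliminate P² terms by subtracting sphere 1 from 2 and 3
linear system: -0.7883x+0.5876y = 0.0321−0.3974z; -0.6890x+-0.4157y = 0.0043−0.0161z
Cramer: x(z) = -0.0217+0.2384z;  y(z) = 0.0255-0.3565z
quadratic in z: (1.1839)z²+(0.2269)z+(-0.1084)=0, √Δ=0.7514 → z ∈ {-0.4132, 0.2215}; z = -0.4132 (taking z<0)
x = -0.1202, y = 0.1728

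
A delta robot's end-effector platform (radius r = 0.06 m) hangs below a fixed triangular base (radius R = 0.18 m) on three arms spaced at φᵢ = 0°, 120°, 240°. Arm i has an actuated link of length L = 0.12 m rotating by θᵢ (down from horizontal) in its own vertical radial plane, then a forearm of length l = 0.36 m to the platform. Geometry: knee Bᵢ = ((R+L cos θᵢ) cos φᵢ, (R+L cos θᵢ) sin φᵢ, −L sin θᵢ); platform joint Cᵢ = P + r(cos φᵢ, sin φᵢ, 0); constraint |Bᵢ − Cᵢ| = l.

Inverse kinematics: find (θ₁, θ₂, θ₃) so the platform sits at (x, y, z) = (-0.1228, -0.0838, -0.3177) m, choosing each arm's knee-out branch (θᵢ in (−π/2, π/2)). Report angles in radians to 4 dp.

θ₁ = 1.2216, θ₂ = 0.6984, θ₃ = -0.1743

arm 1 (φ=0.0°): x'=-0.1228, y'=-0.0838
  A=0.2428, B=-0.3177, C=(l²−L²−A²−y'²−z²)/(2L)=-0.2154
  γ=atan2(-0.3177,0.2428)=-0.9182;  ψ=arccos(-0.5388)=2.1398;  θ1=γ+ψ≈1.2216
arm 2 (φ=120.0°): x'=-0.0112, y'=0.1482
  e−x'=0.1312;  (l²−L²−(e−x')²−y'²−z²)/2L = -0.1038
  γ=atan2(-0.3177,0.1312)=-1.1792;  ψ=arccos(-0.3021)=1.8776;  θ2=γ+ψ≈0.6984
arm 3 (φ=240.0°): x'=0.1340, y'=-0.0644
  A cos θ + B sin θ = C:  -0.0140·cos θ + -0.3177·sin θ = 0.0413
  θ3 = atan2(B,A) + arccos(C/0.3180) = -0.1743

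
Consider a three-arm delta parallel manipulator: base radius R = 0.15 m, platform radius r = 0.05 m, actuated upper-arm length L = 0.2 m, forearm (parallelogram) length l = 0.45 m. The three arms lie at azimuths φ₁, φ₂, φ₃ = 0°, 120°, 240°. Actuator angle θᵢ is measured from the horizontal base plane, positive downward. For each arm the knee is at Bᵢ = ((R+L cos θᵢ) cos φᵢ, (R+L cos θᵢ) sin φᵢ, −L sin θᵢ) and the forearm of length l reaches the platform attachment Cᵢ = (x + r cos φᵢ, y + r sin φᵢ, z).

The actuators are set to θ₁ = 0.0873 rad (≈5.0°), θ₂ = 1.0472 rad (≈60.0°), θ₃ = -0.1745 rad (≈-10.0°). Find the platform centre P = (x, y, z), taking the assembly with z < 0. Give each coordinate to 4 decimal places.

(0.0749, -0.2009, -0.3518)

O1 = (0.2992·cos0.0°, 0.2992·sin0.0°, -0.0174) = (0.2992, 0.0000, -0.0174)
arm 2 at φ=120.0°: e+L cos θ2 = 0.2000;  O2 = (-0.1000, 0.1732, -0.1732)
O3 = (0.2970·cos240.0°, 0.2970·sin240.0°, 0.0347) = (-0.1485, -0.2572, 0.0347)
subtract pairs → two planes through P
linear system: -0.7985x+0.3464y = -0.0198−-0.3115z; -0.8954x+-0.5144y = -0.0005−0.1043z
Cramer: x(z) = 0.0144-0.1722z;  y(z) = -0.0241+0.5025z
into |P−O₁|² = l²: 1.2822z² + 0.1087z + -0.1205 = 0;  Δ = 0.6297;  z = -0.3518 or 0.2671 → z<0 root = -0.3518
x = 0.0749, y = -0.2009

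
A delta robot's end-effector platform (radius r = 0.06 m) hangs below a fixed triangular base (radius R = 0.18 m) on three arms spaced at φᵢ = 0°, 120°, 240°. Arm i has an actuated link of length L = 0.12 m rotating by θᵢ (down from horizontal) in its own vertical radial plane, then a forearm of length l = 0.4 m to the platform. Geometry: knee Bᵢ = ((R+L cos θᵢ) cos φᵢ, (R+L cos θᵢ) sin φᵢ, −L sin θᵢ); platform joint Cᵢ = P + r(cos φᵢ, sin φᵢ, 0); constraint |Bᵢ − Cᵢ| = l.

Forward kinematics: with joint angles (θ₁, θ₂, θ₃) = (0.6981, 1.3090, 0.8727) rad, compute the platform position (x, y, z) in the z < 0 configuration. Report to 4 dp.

arm 1 at φ=0.0°: (R−r)+L cos θ1 = 0.2119;  O1 = (0.2119, 0.0000, -0.0771)
O2 = (0.1511·cos120.0°, 0.1511·sin120.0°, -0.1159) = (-0.0755, 0.1308, -0.1159)
φ3=240.0°: virtual centre (-0.0986, -0.1707, -0.0919), radius l
subtract pairs → two planes through P
[-0.5749 0.2616 -0.0776]·P = -0.0146;  [-0.6210 -0.3414 -0.0296]·P = -0.0036
Cramer: x(z) = 0.0165-0.0954z;  y(z) = -0.0196+0.0868z
sphere 1 gives Az²+Bz+C=0 with A=1.0166, B=0.1881, C=-0.1155;  B²−4AC=0.5050;  roots -0.4420, 0.2570;  negative root z = -0.4420
x = 0.0587, y = -0.0580

(0.0587, -0.0580, -0.4420)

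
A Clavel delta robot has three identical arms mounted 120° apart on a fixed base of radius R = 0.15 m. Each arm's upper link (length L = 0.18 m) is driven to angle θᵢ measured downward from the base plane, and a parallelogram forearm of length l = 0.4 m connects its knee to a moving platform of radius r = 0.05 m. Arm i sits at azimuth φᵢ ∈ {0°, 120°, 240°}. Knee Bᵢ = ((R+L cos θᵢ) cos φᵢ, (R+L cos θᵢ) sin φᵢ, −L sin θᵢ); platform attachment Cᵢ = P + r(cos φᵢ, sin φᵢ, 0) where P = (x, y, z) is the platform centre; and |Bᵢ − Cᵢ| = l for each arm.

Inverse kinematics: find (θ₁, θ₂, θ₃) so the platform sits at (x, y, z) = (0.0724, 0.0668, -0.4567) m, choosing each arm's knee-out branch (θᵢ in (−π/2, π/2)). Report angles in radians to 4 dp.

θ₁ = 0.6111, θ₂ = 0.7857, θ₃ = 1.1345

φ1=0.0° → target in arm frame (0.0724, 0.0668)
  e−x'=0.0276;  (l²−L²−(e−x')²−y'²−z²)/2L = -0.2394
  γ=atan2(-0.4567,0.0276)=-1.5104;  ψ=arccos(-0.5233)=2.1216;  θ1=γ+ψ≈0.6111
arm 2 (φ=120.0°): x'=0.0217, y'=-0.0961
  A=0.0783, B=-0.4567, C=(l²−L²−A²−y'²−z²)/(2L)=-0.2676
  √(A²+B²)=0.4634;  θ2 = -1.4009+2.1866 ≈ 0.7857
φ3=240.0° → target in arm frame (-0.0941, 0.0293)
  e−x'=0.1941;  (l²−L²−(e−x')²−y'²−z²)/2L = -0.3319
  √(A²+B²)=0.4962;  θ3 = -1.1690+2.3035 ≈ 1.1345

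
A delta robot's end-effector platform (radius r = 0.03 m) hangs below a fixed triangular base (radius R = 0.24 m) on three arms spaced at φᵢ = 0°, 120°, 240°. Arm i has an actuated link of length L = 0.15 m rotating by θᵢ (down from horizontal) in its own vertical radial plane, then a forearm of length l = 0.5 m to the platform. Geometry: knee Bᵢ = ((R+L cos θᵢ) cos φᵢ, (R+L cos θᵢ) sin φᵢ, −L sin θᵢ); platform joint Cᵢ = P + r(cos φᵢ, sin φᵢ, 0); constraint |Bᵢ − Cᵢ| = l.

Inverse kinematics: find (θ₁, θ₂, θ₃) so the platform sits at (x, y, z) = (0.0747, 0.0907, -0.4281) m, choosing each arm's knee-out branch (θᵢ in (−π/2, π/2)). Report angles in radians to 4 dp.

θ₁ = 0.1743, θ₂ = 0.3493, θ₃ = 1.0473

φ1=0.0° → target in arm frame (0.0747, 0.0907)
  A=0.1353, B=-0.4281, C=(l²−L²−A²−y'²−z²)/(2L)=0.0590
  θ1 = atan2(B,A) + arccos(C/0.4490) = 0.1743
φ2=120.0° → target in arm frame (0.0412, -0.1100)
  e−x'=0.1688;  (l²−L²−(e−x')²−y'²−z²)/2L = 0.0121
  √(A²+B²)=0.4602;  θ2 = -1.1952+1.5445 ≈ 0.3493
φ3=240.0° → target in arm frame (-0.1159, 0.0193)
  A cos θ + B sin θ = C:  0.3259·cos θ + -0.4281·sin θ = -0.2078
  γ=atan2(-0.4281,0.3259)=-0.9201;  ψ=arccos(-0.3863)=1.9674;  θ3=γ+ψ≈1.0473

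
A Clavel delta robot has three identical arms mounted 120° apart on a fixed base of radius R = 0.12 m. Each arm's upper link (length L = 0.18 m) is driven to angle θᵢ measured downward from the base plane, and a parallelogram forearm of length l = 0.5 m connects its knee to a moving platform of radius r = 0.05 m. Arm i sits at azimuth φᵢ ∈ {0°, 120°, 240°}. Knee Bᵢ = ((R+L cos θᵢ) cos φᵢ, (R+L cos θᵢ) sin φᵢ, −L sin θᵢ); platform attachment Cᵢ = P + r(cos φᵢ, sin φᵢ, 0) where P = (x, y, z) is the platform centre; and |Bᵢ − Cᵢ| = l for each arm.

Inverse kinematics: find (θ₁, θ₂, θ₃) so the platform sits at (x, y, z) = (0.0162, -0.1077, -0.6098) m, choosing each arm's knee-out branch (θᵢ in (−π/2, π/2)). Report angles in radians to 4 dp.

θ₁ = 0.9602, θ₂ = 1.2219, θ₃ = 0.7854

φ1=0.0° → target in arm frame (0.0162, -0.1077)
  e−x'=0.0538;  (l²−L²−(e−x')²−y'²−z²)/2L = -0.4687
  √(A²+B²)=0.6122;  θ1 = -1.4828+2.4430 ≈ 0.9602
φ2=120.0° → target in arm frame (-0.1014, 0.0398)
  e−x'=0.1714;  (l²−L²−(e−x')²−y'²−z²)/2L = -0.5145
  γ=atan2(-0.6098,0.1714)=-1.2968;  ψ=arccos(-0.8122)=2.5187;  θ2=γ+ψ≈1.2219
φ3=240.0° → target in arm frame (0.0852, 0.0679)
  A cos θ + B sin θ = C:  -0.0152·cos θ + -0.6098·sin θ = -0.4419
  √(A²+B²)=0.6100;  θ3 = -1.5957+2.3811 ≈ 0.7854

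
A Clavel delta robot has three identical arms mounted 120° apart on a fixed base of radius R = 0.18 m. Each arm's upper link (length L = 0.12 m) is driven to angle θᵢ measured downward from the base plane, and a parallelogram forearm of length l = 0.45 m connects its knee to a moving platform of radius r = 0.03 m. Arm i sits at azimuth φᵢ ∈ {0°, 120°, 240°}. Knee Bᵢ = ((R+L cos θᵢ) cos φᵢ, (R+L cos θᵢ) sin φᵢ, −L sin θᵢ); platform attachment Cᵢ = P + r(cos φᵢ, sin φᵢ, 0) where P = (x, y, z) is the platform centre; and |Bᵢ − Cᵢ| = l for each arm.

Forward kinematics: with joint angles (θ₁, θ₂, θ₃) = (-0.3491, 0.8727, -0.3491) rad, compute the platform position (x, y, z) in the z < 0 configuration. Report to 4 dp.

(0.0718, -0.1244, -0.3470)

O1 = (0.2628·cos0.0°, 0.2628·sin0.0°, 0.0410) = (0.2628, 0.0000, 0.0410)
arm 2 at φ=120.0°: (R−r)+L cos θ2 = 0.2271;  O2 = (-0.1136, 0.1967, -0.0919)
φ3=240.0°: virtual centre (-0.1314, -0.2276, 0.0410), radius l
|O₂|²−|O₁|² = -0.0107;  |O₃|²−|O₁|² = 0.0000
[-0.7527 0.3934 -0.2659]·P = -0.0107;  [-0.7883 -0.4551 0.0000]·P = 0.0000
Cramer: x(z) = 0.0075-0.1855z;  y(z) = -0.0129+0.3212z
into |P−O₁|² = l²: 1.1376z² + 0.0043z + -0.1355 = 0;  Δ = 0.6164;  z = -0.3470 or 0.3432 → z<0 root = -0.3470
x = 0.0718, y = -0.1244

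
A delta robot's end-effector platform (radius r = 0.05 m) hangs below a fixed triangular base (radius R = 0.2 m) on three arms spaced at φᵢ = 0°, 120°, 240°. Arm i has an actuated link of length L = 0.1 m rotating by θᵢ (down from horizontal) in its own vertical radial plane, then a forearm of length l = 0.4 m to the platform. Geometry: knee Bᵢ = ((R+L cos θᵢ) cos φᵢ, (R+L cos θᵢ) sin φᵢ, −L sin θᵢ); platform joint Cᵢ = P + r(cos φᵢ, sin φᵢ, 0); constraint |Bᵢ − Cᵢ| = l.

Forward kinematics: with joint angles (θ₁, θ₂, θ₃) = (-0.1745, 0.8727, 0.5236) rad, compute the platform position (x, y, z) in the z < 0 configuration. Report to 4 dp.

O1 = (0.2485·cos0.0°, 0.2485·sin0.0°, 0.0174) = (0.2485, 0.0000, 0.0174)
arm 2 at φ=120.0°: (R−r)+L cos θ2 = 0.2143;  O2 = (-0.1071, 0.1856, -0.0766)
O3 = (0.2366·cos240.0°, 0.2366·sin240.0°, -0.0500) = (-0.1183, -0.2049, -0.0500)
eliminate P² terms by subtracting sphere 1 from 2 and 3
linear system: -0.7112x+0.3711y = -0.0103−-0.1879z; -0.7336x+-0.4098y = -0.0036−-0.1347z
Cramer: x(z) = 0.0098-0.2253z;  y(z) = -0.0089+0.0746z
into |P−O₁|² = l²: 1.0563z² + 0.0715z + -0.1027 = 0;  Δ = 0.4389;  z = -0.3474 or 0.2797 → z<0 root = -0.3474
x = 0.0881, y = -0.0348

(0.0881, -0.0348, -0.3474)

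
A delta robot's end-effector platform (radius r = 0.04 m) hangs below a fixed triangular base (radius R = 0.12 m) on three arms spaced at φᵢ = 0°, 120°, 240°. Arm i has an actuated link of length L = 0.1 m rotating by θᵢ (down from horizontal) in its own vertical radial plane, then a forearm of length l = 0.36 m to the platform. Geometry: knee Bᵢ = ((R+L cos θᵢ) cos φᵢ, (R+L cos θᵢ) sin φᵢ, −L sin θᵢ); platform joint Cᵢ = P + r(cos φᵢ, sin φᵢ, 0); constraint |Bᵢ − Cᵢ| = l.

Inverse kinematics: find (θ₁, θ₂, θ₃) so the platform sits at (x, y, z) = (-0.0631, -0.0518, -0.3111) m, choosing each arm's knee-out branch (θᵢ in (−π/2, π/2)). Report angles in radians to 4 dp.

θ₁ = 0.4361, θ₂ = 0.1738, θ₃ = -0.3495

arm 1 (φ=0.0°): x'=-0.0631, y'=-0.0518
  A cos θ + B sin θ = C:  0.1431·cos θ + -0.3111·sin θ = -0.0017
  √(A²+B²)=0.3424;  θ1 = -1.1397+1.5758 ≈ 0.4361
φ2=120.0° → target in arm frame (-0.0133, 0.0805)
  A cos θ + B sin θ = C:  0.0933·cos θ + -0.3111·sin θ = 0.0381
  γ=atan2(-0.3111,0.0933)=-1.2794;  ψ=arccos(0.1173)=1.4532;  θ2=γ+ψ≈0.1738
arm 3 (φ=240.0°): x'=0.0764, y'=-0.0287
  A=0.0036, B=-0.3111, C=(l²−L²−A²−y'²−z²)/(2L)=0.1099
  γ=atan2(-0.3111,0.0036)=-1.5593;  ψ=arccos(0.3532)=1.2098;  θ3=γ+ψ≈-0.3495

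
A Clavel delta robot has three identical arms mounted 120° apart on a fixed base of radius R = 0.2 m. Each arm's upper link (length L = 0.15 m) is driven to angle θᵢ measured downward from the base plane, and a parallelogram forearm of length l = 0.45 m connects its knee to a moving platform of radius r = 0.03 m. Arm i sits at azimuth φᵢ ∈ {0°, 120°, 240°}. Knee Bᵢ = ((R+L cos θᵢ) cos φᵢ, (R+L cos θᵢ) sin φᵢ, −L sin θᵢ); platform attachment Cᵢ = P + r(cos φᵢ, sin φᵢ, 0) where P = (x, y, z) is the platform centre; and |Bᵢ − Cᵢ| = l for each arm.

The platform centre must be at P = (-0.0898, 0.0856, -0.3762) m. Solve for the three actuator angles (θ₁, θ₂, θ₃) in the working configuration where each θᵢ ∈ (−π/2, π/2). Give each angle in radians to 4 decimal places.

rotate P by −φ1: (-0.0898, 0.0856, -0.3762)
  A cos θ + B sin θ = C:  0.2598·cos θ + -0.3762·sin θ = -0.1212
  √(A²+B²)=0.4572;  θ1 = -0.9664+1.8390 ≈ 0.8726
φ2=120.0° → target in arm frame (0.1190, 0.0350)
  e−x'=0.0510;  (l²−L²−(e−x')²−y'²−z²)/2L = 0.1155
  √(A²+B²)=0.3796;  θ2 = -1.4361+1.2616 ≈ -0.1745
φ3=240.0° → target in arm frame (-0.0292, -0.1206)
  A=0.1992, B=-0.3762, C=(l²−L²−A²−y'²−z²)/(2L)=-0.0525
  √(A²+B²)=0.4257;  θ3 = -1.0838+1.6945 ≈ 0.6107

θ₁ = 0.8726, θ₂ = -0.1745, θ₃ = 0.6107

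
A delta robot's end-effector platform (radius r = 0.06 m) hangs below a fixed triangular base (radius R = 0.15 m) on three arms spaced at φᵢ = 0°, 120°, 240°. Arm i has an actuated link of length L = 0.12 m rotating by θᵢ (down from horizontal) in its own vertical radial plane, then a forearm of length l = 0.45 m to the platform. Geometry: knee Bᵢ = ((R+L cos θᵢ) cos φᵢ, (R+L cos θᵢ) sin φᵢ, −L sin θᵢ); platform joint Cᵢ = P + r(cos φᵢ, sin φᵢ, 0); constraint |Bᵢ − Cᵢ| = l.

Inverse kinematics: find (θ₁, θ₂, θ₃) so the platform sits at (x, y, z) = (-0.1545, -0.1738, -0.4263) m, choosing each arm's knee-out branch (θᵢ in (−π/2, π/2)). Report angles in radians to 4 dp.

rotate P by −φ1: (-0.1545, -0.1738, -0.4263)
  A=0.2445, B=-0.4263, C=(l²−L²−A²−y'²−z²)/(2L)=-0.3484
  √(A²+B²)=0.4914;  θ1 = -1.0501+2.3588 ≈ 1.3088
rotate P by −φ2: (-0.0733, 0.2207, -0.4263)
  A=0.1633, B=-0.4263, C=(l²−L²−A²−y'²−z²)/(2L)=-0.2875
  θ2 = atan2(B,A) + arccos(C/0.4565) = 1.0470
arm 3 (φ=240.0°): x'=0.2278, y'=-0.0469
  A cos θ + B sin θ = C:  -0.1378·cos θ + -0.4263·sin θ = -0.0617
  γ=atan2(-0.4263,-0.1378)=-1.8834;  ψ=arccos(-0.1377)=1.7090;  θ3=γ+ψ≈-0.1744

θ₁ = 1.3088, θ₂ = 1.0470, θ₃ = -0.1744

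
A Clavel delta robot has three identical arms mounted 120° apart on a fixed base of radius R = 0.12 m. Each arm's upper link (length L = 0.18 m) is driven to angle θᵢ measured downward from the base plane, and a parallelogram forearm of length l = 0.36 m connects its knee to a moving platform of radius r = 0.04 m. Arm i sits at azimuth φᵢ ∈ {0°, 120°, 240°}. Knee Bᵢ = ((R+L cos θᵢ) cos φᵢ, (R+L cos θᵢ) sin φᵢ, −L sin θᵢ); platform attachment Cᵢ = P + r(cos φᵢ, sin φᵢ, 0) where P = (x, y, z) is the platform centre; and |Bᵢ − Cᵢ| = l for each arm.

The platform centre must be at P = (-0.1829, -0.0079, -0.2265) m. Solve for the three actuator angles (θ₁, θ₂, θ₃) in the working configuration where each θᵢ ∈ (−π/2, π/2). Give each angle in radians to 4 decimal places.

φ1=0.0° → target in arm frame (-0.1829, -0.0079)
  e−x'=0.2629;  (l²−L²−(e−x')²−y'²−z²)/2L = -0.0647
  √(A²+B²)=0.3470;  θ1 = -0.7112+1.7583 ≈ 1.0471
arm 2 (φ=120.0°): x'=0.0846, y'=0.1623
  A=-0.0046, B=-0.2265, C=(l²−L²−A²−y'²−z²)/(2L)=0.0542
  γ=atan2(-0.2265,-0.0046)=-1.5911;  ψ=arccos(0.2393)=1.3291;  θ2=γ+ψ≈-0.2620
rotate P by −φ3: (0.0983, -0.1544, -0.2265)
  A cos θ + B sin θ = C:  -0.0183·cos θ + -0.2265·sin θ = 0.0603
  γ=atan2(-0.2265,-0.0183)=-1.6514;  ψ=arccos(0.2654)=1.3022;  θ3=γ+ψ≈-0.3492

θ₁ = 1.0471, θ₂ = -0.2620, θ₃ = -0.3492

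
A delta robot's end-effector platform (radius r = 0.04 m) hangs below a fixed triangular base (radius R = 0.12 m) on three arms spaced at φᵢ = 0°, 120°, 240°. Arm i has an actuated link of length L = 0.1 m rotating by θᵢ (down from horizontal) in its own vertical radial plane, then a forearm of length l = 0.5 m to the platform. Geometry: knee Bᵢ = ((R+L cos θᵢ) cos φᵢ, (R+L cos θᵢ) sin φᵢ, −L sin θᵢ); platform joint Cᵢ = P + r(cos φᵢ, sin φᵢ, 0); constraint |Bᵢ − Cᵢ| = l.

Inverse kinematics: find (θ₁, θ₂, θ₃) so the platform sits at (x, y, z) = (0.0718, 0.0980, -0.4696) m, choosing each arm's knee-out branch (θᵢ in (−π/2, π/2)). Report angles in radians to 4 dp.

φ1=0.0° → target in arm frame (0.0718, 0.0980)
  e−x'=0.0082;  (l²−L²−(e−x')²−y'²−z²)/2L = 0.0490
  γ=atan2(-0.4696,0.0082)=-1.5533;  ψ=arccos(0.1044)=1.4662;  θ1=γ+ψ≈-0.0871
arm 2 (φ=120.0°): x'=0.0490, y'=-0.1112
  A=0.0310, B=-0.4696, C=(l²−L²−A²−y'²−z²)/(2L)=0.0308
  θ2 = atan2(B,A) + arccos(C/0.4706) = 0.0006
φ3=240.0° → target in arm frame (-0.1208, 0.0132)
  A cos θ + B sin θ = C:  0.2008·cos θ + -0.4696·sin θ = -0.1050
  γ=atan2(-0.4696,0.2008)=-1.1668;  ψ=arccos(-0.2057)=1.7779;  θ3=γ+ψ≈0.6112

θ₁ = -0.0871, θ₂ = 0.0006, θ₃ = 0.6112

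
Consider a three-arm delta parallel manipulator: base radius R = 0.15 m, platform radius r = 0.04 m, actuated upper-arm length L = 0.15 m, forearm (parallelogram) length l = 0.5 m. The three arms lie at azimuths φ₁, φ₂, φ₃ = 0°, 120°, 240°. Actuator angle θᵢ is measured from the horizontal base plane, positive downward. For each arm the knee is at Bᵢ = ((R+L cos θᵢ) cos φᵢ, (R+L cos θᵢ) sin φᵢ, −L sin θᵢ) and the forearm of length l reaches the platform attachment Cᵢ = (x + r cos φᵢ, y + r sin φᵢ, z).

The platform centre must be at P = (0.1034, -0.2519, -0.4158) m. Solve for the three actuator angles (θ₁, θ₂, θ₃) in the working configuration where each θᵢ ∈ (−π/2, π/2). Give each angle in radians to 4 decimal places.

θ₁ = 0.0872, θ₂ = 1.3090, θ₃ = -0.1745

φ1=0.0° → target in arm frame (0.1034, -0.2519)
  e−x'=0.0066;  (l²−L²−(e−x')²−y'²−z²)/2L = -0.0296
  θ1 = atan2(B,A) + arccos(C/0.4159) = 0.0872
arm 2 (φ=120.0°): x'=-0.2699, y'=0.0364
  A=0.3799, B=-0.4158, C=(l²−L²−A²−y'²−z²)/(2L)=-0.3033
  θ2 = atan2(B,A) + arccos(C/0.5632) = 1.3090
arm 3 (φ=240.0°): x'=0.1665, y'=0.2155
  e−x'=-0.0565;  (l²−L²−(e−x')²−y'²−z²)/2L = 0.0166
  √(A²+B²)=0.4196;  θ3 = -1.7057+1.5312 ≈ -0.1745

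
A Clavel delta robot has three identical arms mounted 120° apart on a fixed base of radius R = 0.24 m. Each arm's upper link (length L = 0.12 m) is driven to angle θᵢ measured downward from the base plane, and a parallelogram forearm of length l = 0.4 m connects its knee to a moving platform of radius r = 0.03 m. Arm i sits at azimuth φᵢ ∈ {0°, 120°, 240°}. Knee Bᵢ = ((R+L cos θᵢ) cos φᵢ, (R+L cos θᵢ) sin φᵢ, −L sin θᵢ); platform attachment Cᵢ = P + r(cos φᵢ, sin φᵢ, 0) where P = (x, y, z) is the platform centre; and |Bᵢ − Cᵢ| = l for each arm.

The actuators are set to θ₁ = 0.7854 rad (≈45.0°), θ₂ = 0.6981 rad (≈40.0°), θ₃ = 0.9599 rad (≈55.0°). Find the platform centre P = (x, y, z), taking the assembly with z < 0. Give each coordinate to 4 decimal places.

(0.0050, 0.0249, -0.3594)

S1 = (0.2949·cos0.0°, 0.2949·sin0.0°, -0.0849) = (0.2949, 0.0000, -0.0849)
φ2=120.0°: virtual centre (-0.1510, 0.2615, -0.0771), radius l
S3 = (0.2788·cos240.0°, 0.2788·sin240.0°, -0.0983) = (-0.1394, -0.2415, -0.0983)
|S₂|²−|S₁|² = 0.0030;  |S₃|²−|S₁|² = -0.0067
[-0.8916 0.5230 0.0154]·P = 0.0030;  [-0.8685 -0.4830 -0.0269]·P = -0.0067
Cramer: x(z) = 0.0024-0.0075z;  y(z) = 0.0097-0.0423z
quadratic in z: (1.0018)z²+(0.1733)z+(-0.0672)=0, √Δ=0.5469 → z ∈ {-0.3594, 0.1865}; z = -0.3594 (taking z<0)
x = 0.0050, y = 0.0249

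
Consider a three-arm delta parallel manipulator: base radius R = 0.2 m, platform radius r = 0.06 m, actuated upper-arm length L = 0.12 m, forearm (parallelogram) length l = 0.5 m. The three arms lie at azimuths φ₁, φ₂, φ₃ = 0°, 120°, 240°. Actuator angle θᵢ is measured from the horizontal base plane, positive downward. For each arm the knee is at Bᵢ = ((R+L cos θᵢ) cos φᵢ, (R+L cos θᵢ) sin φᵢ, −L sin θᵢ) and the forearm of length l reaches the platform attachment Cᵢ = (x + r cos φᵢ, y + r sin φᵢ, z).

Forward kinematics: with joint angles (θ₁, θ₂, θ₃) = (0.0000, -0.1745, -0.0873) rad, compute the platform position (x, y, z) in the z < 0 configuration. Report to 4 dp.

arm 1 at φ=0.0°: e+L cos θ1 = 0.2600;  centre 1 = (0.2600, 0.0000, 0.0000)
centre 2 = (0.2582·cos120.0°, 0.2582·sin120.0°, 0.0208) = (-0.1291, 0.2236, 0.0208)
arm 3 at φ=240.0°: e+L cos θ3 = 0.2595;  centre 3 = (-0.1298, -0.2248, 0.0105)
|centre ₂|²−|centre ₁|² = -0.0005;  |centre ₃|²−|centre ₁|² = -0.0001
linear system: -0.7782x+0.4472y = -0.0005−0.0417z; -0.7795x+-0.4495y = -0.0001−0.0209z
Cramer: x(z) = 0.0004+0.0402z;  y(z) = -0.0004-0.0232z
quadratic in z: (1.0022)z²+(-0.0209)z+(-0.1826)=0, √Δ=0.8558 → z ∈ {-0.4166, 0.4374}; z = -0.4166 (taking z<0)
x = -0.0163, y = 0.0092

(-0.0163, 0.0092, -0.4166)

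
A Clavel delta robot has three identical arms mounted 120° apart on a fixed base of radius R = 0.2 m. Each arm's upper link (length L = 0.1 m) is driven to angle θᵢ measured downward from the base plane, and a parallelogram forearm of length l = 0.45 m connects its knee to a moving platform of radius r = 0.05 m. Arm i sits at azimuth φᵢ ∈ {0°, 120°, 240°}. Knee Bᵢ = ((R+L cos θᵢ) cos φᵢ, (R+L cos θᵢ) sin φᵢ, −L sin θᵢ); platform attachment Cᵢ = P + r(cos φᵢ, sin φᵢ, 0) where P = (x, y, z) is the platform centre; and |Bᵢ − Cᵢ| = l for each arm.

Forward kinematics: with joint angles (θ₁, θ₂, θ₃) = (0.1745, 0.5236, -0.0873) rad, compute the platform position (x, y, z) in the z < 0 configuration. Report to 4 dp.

(0.0066, -0.0594, -0.3921)

φ1=0.0°: virtual centre (0.2485, 0.0000, -0.0174), radius l
arm 2 at φ=120.0°: ρ2 = 0.2366;  centre 2 = (-0.1183, 0.2049, -0.0500)
centre 3 = (0.2496·cos240.0°, 0.2496·sin240.0°, 0.0087) = (-0.1248, -0.2162, 0.0087)
|centre ₂|²−|centre ₁|² = -0.0036;  |centre ₃|²−|centre ₁|² = 0.0003
[-0.7336 0.4098 -0.0653]·P = -0.0036;  [-0.7466 -0.4324 0.0522]·P = 0.0003
det = 0.6231;  x = 0.0022+-0.0110z,  y = -0.0047+0.1396z
into |P−centre ₁|² = l²: 1.0196z² + 0.0388z + -0.1415 = 0;  Δ = 0.5788;  z = -0.3921 or 0.3540 → z<0 root = -0.3921
x = 0.0066, y = -0.0594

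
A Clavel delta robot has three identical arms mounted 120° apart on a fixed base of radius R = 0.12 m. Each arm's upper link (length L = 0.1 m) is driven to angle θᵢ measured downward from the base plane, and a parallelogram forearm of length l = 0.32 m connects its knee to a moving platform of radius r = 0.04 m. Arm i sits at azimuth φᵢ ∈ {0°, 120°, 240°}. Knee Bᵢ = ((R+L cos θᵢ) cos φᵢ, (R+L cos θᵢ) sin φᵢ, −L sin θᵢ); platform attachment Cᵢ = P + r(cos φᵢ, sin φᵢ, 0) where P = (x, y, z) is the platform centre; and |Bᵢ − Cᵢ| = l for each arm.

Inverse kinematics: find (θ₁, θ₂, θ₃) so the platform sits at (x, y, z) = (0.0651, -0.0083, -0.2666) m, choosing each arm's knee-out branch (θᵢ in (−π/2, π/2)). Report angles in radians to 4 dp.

arm 1 (φ=0.0°): x'=0.0651, y'=-0.0083
  e−x'=0.0149;  (l²−L²−(e−x')²−y'²−z²)/2L = 0.1052
  γ=atan2(-0.2666,0.0149)=-1.5150;  ψ=arccos(0.3939)=1.1660;  θ1=γ+ψ≈-0.3490
arm 2 (φ=120.0°): x'=-0.0397, y'=-0.0522
  e−x'=0.1197;  (l²−L²−(e−x')²−y'²−z²)/2L = 0.0213
  √(A²+B²)=0.2923;  θ2 = -1.1487+1.4979 ≈ 0.3492
φ3=240.0° → target in arm frame (-0.0254, 0.0605)
  A cos θ + B sin θ = C:  0.1054·cos θ + -0.2666·sin θ = 0.0328
  θ3 = atan2(B,A) + arccos(C/0.2867) = 0.2617

θ₁ = -0.3490, θ₂ = 0.3492, θ₃ = 0.2617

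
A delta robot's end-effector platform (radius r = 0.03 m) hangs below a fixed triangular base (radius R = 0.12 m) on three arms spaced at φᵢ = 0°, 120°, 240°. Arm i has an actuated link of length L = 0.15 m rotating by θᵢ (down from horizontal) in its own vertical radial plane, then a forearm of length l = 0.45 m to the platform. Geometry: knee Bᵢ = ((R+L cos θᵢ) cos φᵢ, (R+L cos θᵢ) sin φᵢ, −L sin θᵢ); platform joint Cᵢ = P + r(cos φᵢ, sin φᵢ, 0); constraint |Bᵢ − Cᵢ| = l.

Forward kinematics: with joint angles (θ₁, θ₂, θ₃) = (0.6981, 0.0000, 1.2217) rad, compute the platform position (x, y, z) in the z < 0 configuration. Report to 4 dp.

O1 = (0.2049·cos0.0°, 0.2049·sin0.0°, -0.0964) = (0.2049, 0.0000, -0.0964)
φ2=120.0°: virtual centre (-0.1200, 0.2078, 0.0000), radius l
φ3=240.0°: virtual centre (-0.0707, -0.1224, -0.1410), radius l
eliminate P² terms by subtracting sphere 1 from 2 and 3
[-0.6498 0.4157 0.1928]·P = 0.0063;  [-0.5511 -0.2448 -0.0891]·P = -0.0114
Cramer: x(z) = 0.0083+0.0262z;  y(z) = 0.0281-0.4229z
sphere 1 gives Az²+Bz+C=0 with A=1.1796, B=0.1587, C=-0.1537;  B²−4AC=0.7506;  roots -0.4345, 0.3000;  negative root z = -0.4345
x = -0.0031, y = 0.2119

(-0.0031, 0.2119, -0.4345)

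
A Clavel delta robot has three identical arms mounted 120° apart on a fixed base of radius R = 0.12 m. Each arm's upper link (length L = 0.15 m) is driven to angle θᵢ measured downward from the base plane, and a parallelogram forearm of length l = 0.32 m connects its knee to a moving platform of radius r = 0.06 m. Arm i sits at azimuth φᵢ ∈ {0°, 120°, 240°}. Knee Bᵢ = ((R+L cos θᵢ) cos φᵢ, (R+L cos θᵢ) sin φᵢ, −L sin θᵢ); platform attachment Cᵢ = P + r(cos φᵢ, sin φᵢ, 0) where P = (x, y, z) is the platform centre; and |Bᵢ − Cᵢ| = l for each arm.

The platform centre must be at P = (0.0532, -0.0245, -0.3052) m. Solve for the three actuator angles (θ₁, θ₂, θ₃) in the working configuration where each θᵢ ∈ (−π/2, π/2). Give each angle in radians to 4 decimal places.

θ₁ = 0.1746, θ₂ = 0.6108, θ₃ = 0.4364

arm 1 (φ=0.0°): x'=0.0532, y'=-0.0245
  A=0.0068, B=-0.3052, C=(l²−L²−A²−y'²−z²)/(2L)=-0.0463
  γ=atan2(-0.3052,0.0068)=-1.5485;  ψ=arccos(-0.1517)=1.7231;  θ1=γ+ψ≈0.1746
φ2=120.0° → target in arm frame (-0.0478, -0.0338)
  A cos θ + B sin θ = C:  0.1078·cos θ + -0.3052·sin θ = -0.0867
  √(A²+B²)=0.3237;  θ2 = -1.2312+1.8420 ≈ 0.6108
arm 3 (φ=240.0°): x'=-0.0054, y'=0.0583
  A=0.0654, B=-0.3052, C=(l²−L²−A²−y'²−z²)/(2L)=-0.0697
  γ=atan2(-0.3052,0.0654)=-1.3598;  ψ=arccos(-0.2235)=1.7962;  θ3=γ+ψ≈0.4364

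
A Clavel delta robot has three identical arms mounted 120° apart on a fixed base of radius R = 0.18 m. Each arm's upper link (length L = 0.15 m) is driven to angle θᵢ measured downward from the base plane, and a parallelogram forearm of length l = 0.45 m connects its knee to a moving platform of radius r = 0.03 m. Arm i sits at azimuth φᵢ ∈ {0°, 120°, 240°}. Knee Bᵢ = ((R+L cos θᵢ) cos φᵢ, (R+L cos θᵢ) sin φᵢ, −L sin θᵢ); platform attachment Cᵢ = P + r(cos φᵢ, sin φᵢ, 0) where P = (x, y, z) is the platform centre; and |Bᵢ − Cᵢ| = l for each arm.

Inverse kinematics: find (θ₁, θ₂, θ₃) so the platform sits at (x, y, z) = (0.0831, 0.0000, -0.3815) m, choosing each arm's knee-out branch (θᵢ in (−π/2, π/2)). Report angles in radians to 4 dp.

rotate P by −φ1: (0.0831, 0.0000, -0.3815)
  A=0.0669, B=-0.3815, C=(l²−L²−A²−y'²−z²)/(2L)=0.0999
  θ1 = atan2(B,A) + arccos(C/0.3873) = -0.0874
arm 2 (φ=120.0°): x'=-0.0415, y'=-0.0720
  e−x'=0.1915;  (l²−L²−(e−x')²−y'²−z²)/2L = -0.0247
  γ=atan2(-0.3815,0.1915)=-1.1055;  ψ=arccos(-0.0579)=1.6287;  θ2=γ+ψ≈0.5232
φ3=240.0° → target in arm frame (-0.0416, 0.0720)
  e−x'=0.1916;  (l²−L²−(e−x')²−y'²−z²)/2L = -0.0247
  γ=atan2(-0.3815,0.1916)=-1.1055;  ψ=arccos(-0.0579)=1.6287;  θ3=γ+ψ≈0.5232

θ₁ = -0.0874, θ₂ = 0.5232, θ₃ = 0.5232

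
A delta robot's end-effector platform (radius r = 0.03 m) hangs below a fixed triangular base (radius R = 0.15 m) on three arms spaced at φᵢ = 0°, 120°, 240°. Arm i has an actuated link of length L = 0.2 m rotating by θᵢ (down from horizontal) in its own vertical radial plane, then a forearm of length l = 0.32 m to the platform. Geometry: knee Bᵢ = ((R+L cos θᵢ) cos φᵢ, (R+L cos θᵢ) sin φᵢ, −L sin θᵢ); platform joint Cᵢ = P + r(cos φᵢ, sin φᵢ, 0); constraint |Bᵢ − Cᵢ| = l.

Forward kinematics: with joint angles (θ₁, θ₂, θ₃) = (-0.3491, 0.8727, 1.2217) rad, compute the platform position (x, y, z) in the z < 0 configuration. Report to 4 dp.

arm 1 at φ=0.0°: ρ1 = 0.3079;  S1 = (0.3079, 0.0000, 0.0684)
S2 = (0.2486·cos120.0°, 0.2486·sin120.0°, -0.1532) = (-0.1243, 0.2153, -0.1532)
φ3=240.0°: virtual centre (-0.0942, -0.1632, -0.1879), radius l
|S₂|²−|S₁|² = -0.0143;  |S₃|²−|S₁|² = -0.0287
[-0.8644 0.4305 -0.4432]·P = -0.0143;  [-0.8043 -0.3263 -0.5127]·P = -0.0287
det = 0.6283;  x = 0.0271+-0.5815z,  y = 0.0212+-0.1380z
into |P−S₁|² = l²: 1.3571z² + 0.1840z + -0.0184 = 0;  Δ = 0.1336;  z = -0.2024 or 0.0669 → z<0 root = -0.2024
x = 0.1448, y = 0.0492

(0.1448, 0.0492, -0.2024)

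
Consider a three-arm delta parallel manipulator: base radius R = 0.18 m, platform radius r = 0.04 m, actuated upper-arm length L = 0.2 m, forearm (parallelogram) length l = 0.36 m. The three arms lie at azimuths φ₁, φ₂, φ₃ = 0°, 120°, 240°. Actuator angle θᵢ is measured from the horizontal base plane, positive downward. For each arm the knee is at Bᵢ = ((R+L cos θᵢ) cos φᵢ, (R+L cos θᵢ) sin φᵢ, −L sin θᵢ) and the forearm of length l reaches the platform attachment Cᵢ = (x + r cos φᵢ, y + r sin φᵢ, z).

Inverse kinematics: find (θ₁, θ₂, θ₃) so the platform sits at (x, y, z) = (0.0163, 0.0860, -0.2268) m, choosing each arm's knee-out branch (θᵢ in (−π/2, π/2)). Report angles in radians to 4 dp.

θ₁ = 0.3491, θ₂ = 0.0000, θ₃ = 0.8725

rotate P by −φ1: (0.0163, 0.0860, -0.2268)
  A cos θ + B sin θ = C:  0.1237·cos θ + -0.2268·sin θ = 0.0387
  √(A²+B²)=0.2583;  θ1 = -1.0715+1.4206 ≈ 0.3491
φ2=120.0° → target in arm frame (0.0663, -0.0571)
  A cos θ + B sin θ = C:  0.0737·cos θ + -0.2268·sin θ = 0.0737
  √(A²+B²)=0.2385;  θ2 = -1.2567+1.2567 ≈ 0.0000
arm 3 (φ=240.0°): x'=-0.0826, y'=-0.0289
  e−x'=0.2226;  (l²−L²−(e−x')²−y'²−z²)/2L = -0.0306
  θ3 = atan2(B,A) + arccos(C/0.3178) = 0.8725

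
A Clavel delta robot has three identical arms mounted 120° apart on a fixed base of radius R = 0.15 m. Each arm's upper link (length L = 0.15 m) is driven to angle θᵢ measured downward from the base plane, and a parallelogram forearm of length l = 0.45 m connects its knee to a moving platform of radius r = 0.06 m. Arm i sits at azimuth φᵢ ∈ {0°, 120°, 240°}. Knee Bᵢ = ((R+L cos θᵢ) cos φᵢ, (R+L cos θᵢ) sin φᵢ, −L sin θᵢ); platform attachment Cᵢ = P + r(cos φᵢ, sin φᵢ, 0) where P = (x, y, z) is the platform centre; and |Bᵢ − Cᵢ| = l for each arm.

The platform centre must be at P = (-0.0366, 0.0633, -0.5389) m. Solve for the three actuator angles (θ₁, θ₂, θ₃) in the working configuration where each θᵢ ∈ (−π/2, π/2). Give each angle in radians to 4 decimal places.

arm 1 (φ=0.0°): x'=-0.0366, y'=0.0633
  A=0.1266, B=-0.5389, C=(l²−L²−A²−y'²−z²)/(2L)=-0.4348
  γ=atan2(-0.5389,0.1266)=-1.3401;  ψ=arccos(-0.7855)=2.4743;  θ1=γ+ψ≈1.1342
φ2=120.0° → target in arm frame (0.0731, 0.0000)
  e−x'=0.0169;  (l²−L²−(e−x')²−y'²−z²)/2L = -0.3690
  θ2 = atan2(B,A) + arccos(C/0.5392) = 0.7851
arm 3 (φ=240.0°): x'=-0.0365, y'=-0.0633
  A cos θ + B sin θ = C:  0.1265·cos θ + -0.5389·sin θ = -0.4348
  θ3 = atan2(B,A) + arccos(C/0.5536) = 1.1340

θ₁ = 1.1342, θ₂ = 0.7851, θ₃ = 1.1340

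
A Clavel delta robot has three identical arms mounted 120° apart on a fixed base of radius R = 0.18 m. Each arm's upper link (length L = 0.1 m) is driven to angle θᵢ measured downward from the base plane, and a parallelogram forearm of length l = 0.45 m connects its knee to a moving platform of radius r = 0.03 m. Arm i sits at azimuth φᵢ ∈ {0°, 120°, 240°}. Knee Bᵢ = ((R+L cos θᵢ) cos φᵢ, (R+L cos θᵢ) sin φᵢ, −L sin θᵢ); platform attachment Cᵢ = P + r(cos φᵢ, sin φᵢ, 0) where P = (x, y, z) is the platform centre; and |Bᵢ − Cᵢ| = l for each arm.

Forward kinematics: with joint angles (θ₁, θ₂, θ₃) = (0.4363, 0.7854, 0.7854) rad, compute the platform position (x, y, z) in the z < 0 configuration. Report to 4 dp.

arm 1 at φ=0.0°: ρ1 = 0.2406;  centre 1 = (0.2406, 0.0000, -0.0423)
arm 2 at φ=120.0°: ρ2 = 0.2207;  centre 2 = (-0.1104, 0.1911, -0.0707)
φ3=240.0°: virtual centre (-0.1104, -0.1911, -0.0707), radius l
subtract pairs → two planes through P
linear system: -0.7020x+0.3823y = -0.0060−-0.0569z; -0.7020x+-0.3823y = -0.0060−-0.0569z
det = 0.5367;  x = 0.0085+-0.0811z,  y = 0.0000+0.0000z
into |P−centre ₁|² = l²: 1.0066z² + 0.1221z + -0.1468 = 0;  Δ = 0.6061;  z = -0.4474 or 0.3261 → z<0 root = -0.4474
x = 0.0448, y = 0.0000

(0.0448, 0.0000, -0.4474)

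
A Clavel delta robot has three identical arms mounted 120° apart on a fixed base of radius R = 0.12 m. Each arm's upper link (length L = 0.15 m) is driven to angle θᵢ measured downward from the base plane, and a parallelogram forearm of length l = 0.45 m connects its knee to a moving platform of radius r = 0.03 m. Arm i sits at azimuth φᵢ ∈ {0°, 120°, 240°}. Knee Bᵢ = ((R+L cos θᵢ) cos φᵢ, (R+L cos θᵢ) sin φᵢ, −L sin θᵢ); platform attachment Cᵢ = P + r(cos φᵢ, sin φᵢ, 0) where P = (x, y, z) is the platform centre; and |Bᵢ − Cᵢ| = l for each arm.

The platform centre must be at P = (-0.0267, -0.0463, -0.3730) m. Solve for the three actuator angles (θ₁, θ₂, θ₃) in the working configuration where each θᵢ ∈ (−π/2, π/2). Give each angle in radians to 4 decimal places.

θ₁ = 0.0874, θ₂ = 0.0876, θ₃ = -0.2616

φ1=0.0° → target in arm frame (-0.0267, -0.0463)
  e−x'=0.1167;  (l²−L²−(e−x')²−y'²−z²)/2L = 0.0837
  γ=atan2(-0.3730,0.1167)=-1.2676;  ψ=arccos(0.2141)=1.3550;  θ1=γ+ψ≈0.0874
φ2=120.0° → target in arm frame (-0.0267, 0.0463)
  A cos θ + B sin θ = C:  0.1167·cos θ + -0.3730·sin θ = 0.0837
  γ=atan2(-0.3730,0.1167)=-1.2675;  ψ=arccos(0.2141)=1.3551;  θ2=γ+ψ≈0.0876
φ3=240.0° → target in arm frame (0.0534, 0.0000)
  e−x'=0.0366;  (l²−L²−(e−x')²−y'²−z²)/2L = 0.1318
  γ=atan2(-0.3730,0.0366)=-1.4731;  ψ=arccos(0.3516)=1.2115;  θ3=γ+ψ≈-0.2616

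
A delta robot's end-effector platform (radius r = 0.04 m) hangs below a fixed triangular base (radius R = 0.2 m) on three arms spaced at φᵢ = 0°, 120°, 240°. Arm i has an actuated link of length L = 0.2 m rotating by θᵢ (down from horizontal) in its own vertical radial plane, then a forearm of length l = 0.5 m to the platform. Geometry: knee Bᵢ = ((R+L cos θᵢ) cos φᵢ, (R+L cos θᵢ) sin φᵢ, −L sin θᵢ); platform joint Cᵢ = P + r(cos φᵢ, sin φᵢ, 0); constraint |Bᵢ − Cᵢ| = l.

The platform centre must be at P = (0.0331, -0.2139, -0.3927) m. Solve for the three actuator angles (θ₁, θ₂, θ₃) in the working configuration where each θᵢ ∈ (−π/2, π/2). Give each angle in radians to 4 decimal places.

θ₁ = 0.3493, θ₂ = 1.1346, θ₃ = -0.2619

φ1=0.0° → target in arm frame (0.0331, -0.2139)
  A=0.1269, B=-0.3927, C=(l²−L²−A²−y'²−z²)/(2L)=-0.0152
  √(A²+B²)=0.4127;  θ1 = -1.2582+1.6076 ≈ 0.3493
φ2=120.0° → target in arm frame (-0.2018, 0.0783)
  A=0.3618, B=-0.3927, C=(l²−L²−A²−y'²−z²)/(2L)=-0.2031
  θ2 = atan2(B,A) + arccos(C/0.5340) = 1.1346
rotate P by −φ3: (0.1687, 0.1356, -0.3927)
  A=-0.0087, B=-0.3927, C=(l²−L²−A²−y'²−z²)/(2L)=0.0933
  θ3 = atan2(B,A) + arccos(C/0.3928) = -0.2619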